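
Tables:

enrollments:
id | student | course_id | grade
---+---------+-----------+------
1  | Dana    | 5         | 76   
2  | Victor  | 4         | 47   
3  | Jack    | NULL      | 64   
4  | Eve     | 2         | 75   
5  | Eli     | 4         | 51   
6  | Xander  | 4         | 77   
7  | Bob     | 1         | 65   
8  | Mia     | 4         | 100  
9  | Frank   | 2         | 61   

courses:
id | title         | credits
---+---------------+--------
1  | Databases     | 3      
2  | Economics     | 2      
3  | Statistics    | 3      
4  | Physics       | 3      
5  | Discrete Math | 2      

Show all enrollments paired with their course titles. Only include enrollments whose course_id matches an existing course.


INNER JOIN keeps only enrollments rows whose course_id matches an id in courses. Walk through each enrollment:
  - enrollment 1 (Dana): course_id=5 -> matches Discrete Math
  - enrollment 2 (Victor): course_id=4 -> matches Physics
  - enrollment 3 (Jack): course_id=NULL, no match -> dropped
  - enrollment 4 (Eve): course_id=2 -> matches Economics
  - enrollment 5 (Eli): course_id=4 -> matches Physics
  - enrollment 6 (Xander): course_id=4 -> matches Physics
  - enrollment 7 (Bob): course_id=1 -> matches Databases
  - enrollment 8 (Mia): course_id=4 -> matches Physics
  - enrollment 9 (Frank): course_id=2 -> matches Economics
So 1 of 9 rows is dropped.

SQL:
SELECT a.student, b.title AS course
FROM enrollments a
INNER JOIN courses b ON a.course_id = b.id

Result:
student | course       
--------+--------------
Dana    | Discrete Math
Victor  | Physics      
Eve     | Economics    
Eli     | Physics      
Xander  | Physics      
Bob     | Databases    
Mia     | Physics      
Frank   | Economics    


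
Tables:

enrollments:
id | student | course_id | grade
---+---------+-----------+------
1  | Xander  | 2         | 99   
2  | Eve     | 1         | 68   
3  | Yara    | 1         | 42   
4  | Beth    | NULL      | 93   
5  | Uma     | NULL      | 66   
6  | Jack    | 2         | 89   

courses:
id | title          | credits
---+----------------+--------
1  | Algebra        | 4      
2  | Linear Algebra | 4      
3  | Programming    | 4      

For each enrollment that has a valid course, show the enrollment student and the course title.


INNER JOIN keeps only enrollments rows whose course_id matches an id in courses. Walk through each enrollment:
  - enrollment 1 (Xander): course_id=2 -> matches Linear Algebra
  - enrollment 2 (Eve): course_id=1 -> matches Algebra
  - enrollment 3 (Yara): course_id=1 -> matches Algebra
  - enrollment 4 (Beth): course_id=NULL, no match -> dropped
  - enrollment 5 (Uma): course_id=NULL, no match -> dropped
  - enrollment 6 (Jack): course_id=2 -> matches Linear Algebra
So 2 of 6 rows are dropped.

SQL:
SELECT a.student, b.title AS course
FROM enrollments a
INNER JOIN courses b ON a.course_id = b.id

Result:
student | course        
--------+---------------
Xander  | Linear Algebra
Eve     | Algebra       
Yara    | Algebra       
Jack    | Linear Algebra


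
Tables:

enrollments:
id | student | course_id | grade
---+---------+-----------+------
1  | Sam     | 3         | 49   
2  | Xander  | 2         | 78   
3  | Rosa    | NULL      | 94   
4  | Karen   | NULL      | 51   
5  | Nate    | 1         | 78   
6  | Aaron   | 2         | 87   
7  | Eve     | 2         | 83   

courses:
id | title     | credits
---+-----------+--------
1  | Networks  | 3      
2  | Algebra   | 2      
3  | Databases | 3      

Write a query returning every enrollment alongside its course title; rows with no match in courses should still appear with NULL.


LEFT JOIN keeps every row from enrollments (the left table); where course_id has no match in courses, the course columns become NULL. Walk through each enrollment:
  - enrollment 1 (Sam): course_id=3 -> matches Databases
  - enrollment 2 (Xander): course_id=2 -> matches Algebra
  - enrollment 3 (Rosa): course_id=NULL, no match -> kept with NULL
  - enrollment 4 (Karen): course_id=NULL, no match -> kept with NULL
  - enrollment 5 (Nate): course_id=1 -> matches Networks
  - enrollment 6 (Aaron): course_id=2 -> matches Algebra
  - enrollment 7 (Eve): course_id=2 -> matches Algebra
All 7 rows appear; 2 have NULL course.

SQL:
SELECT a.student, b.title AS course
FROM enrollments a
LEFT JOIN courses b ON a.course_id = b.id

Result:
student | course   
--------+----------
Sam     | Databases
Xander  | Algebra  
Rosa    | NULL     
Karen   | NULL     
Nate    | Networks 
Aaron   | Algebra  
Eve     | Algebra  


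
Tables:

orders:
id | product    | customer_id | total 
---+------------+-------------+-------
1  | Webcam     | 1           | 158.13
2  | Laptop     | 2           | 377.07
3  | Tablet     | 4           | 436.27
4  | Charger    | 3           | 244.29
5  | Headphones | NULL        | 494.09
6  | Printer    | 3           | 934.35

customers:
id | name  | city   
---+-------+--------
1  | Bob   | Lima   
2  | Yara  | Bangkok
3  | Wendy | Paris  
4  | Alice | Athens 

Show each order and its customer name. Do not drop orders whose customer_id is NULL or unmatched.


LEFT JOIN keeps every row from orders (the left table); where customer_id has no match in customers, the customer columns become NULL. Walk through each order:
  - order 1 (Webcam): customer_id=1 -> matches Bob
  - order 2 (Laptop): customer_id=2 -> matches Yara
  - order 3 (Tablet): customer_id=4 -> matches Alice
  - order 4 (Charger): customer_id=3 -> matches Wendy
  - order 5 (Headphones): customer_id=NULL, no match -> kept with NULL
  - order 6 (Printer): customer_id=3 -> matches Wendy
All 6 rows appear; 1 has NULL customer.

SQL:
SELECT a.product, b.name AS customer
FROM orders a
LEFT JOIN customers b ON a.customer_id = b.id

Result:
product    | customer
-----------+---------
Webcam     | Bob     
Laptop     | Yara    
Tablet     | Alice   
Charger    | Wendy   
Headphones | NULL    
Printer    | Wendy   


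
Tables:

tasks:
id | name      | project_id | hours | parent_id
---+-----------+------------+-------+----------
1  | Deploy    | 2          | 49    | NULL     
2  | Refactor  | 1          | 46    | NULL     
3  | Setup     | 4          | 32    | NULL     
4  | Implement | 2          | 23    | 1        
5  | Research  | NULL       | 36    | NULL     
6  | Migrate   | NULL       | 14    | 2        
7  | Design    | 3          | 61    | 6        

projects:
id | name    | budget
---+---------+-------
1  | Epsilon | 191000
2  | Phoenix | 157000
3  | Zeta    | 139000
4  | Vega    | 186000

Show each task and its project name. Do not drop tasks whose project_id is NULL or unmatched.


LEFT JOIN keeps every row from tasks (the left table); where project_id has no match in projects, the project columns become NULL. Walk through each task:
  - task 1 (Deploy): project_id=2 -> matches Phoenix
  - task 2 (Refactor): project_id=1 -> matches Epsilon
  - task 3 (Setup): project_id=4 -> matches Vega
  - task 4 (Implement): project_id=2 -> matches Phoenix
  - task 5 (Research): project_id=NULL, no match -> kept with NULL
  - task 6 (Migrate): project_id=NULL, no match -> kept with NULL
  - task 7 (Design): project_id=3 -> matches Zeta
All 7 rows appear; 2 have NULL project.

SQL:
SELECT a.name, b.name AS project
FROM tasks a
LEFT JOIN projects b ON a.project_id = b.id

Result:
name      | project
----------+--------
Deploy    | Phoenix
Refactor  | Epsilon
Setup     | Vega   
Implement | Phoenix
Research  | NULL   
Migrate   | NULL   
Design    | Zeta   


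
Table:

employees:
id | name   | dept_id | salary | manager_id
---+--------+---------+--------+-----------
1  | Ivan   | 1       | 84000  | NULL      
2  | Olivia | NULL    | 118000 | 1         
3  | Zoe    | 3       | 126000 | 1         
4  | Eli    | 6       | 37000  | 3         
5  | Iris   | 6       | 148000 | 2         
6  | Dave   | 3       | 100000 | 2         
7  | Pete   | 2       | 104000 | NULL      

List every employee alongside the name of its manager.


This is a self-join: employees is joined to a second copy of itself, matching each row's manager_id to another row's id. Use LEFT JOIN so rows with manager_id=NULL are kept.
  - employee 1 (Ivan): manager_id=NULL -> NULL
  - employee 2 (Olivia): manager_id=1 -> Ivan
  - employee 3 (Zoe): manager_id=1 -> Ivan
  - employee 4 (Eli): manager_id=3 -> Zoe
  - employee 5 (Iris): manager_id=2 -> Olivia
  - employee 6 (Dave): manager_id=2 -> Olivia
  - employee 7 (Pete): manager_id=NULL -> NULL

SQL:
SELECT a.name AS item, b.name AS manager
FROM employees a
LEFT JOIN employees b ON a.manager_id = b.id

Result:
item   | manager
-------+--------
Ivan   | NULL   
Olivia | Ivan   
Zoe    | Ivan   
Eli    | Zoe    
Iris   | Olivia 
Dave   | Olivia 
Pete   | NULL   


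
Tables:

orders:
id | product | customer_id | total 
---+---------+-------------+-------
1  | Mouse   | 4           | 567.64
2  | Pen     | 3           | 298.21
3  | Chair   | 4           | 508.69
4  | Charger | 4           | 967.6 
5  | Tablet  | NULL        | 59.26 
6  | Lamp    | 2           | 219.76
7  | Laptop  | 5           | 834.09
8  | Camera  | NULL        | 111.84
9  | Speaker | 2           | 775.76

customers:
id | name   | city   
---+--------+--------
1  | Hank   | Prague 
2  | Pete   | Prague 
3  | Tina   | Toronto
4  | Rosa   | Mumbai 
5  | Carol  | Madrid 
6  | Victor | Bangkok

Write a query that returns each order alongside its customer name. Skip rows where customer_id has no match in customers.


INNER JOIN keeps only orders rows whose customer_id matches an id in customers. Walk through each order:
  - order 1 (Mouse): customer_id=4 -> matches Rosa
  - order 2 (Pen): customer_id=3 -> matches Tina
  - order 3 (Chair): customer_id=4 -> matches Rosa
  - order 4 (Charger): customer_id=4 -> matches Rosa
  - order 5 (Tablet): customer_id=NULL, no match -> dropped
  - order 6 (Lamp): customer_id=2 -> matches Pete
  - order 7 (Laptop): customer_id=5 -> matches Carol
  - order 8 (Camera): customer_id=NULL, no match -> dropped
  - order 9 (Speaker): customer_id=2 -> matches Pete
So 2 of 9 rows are dropped.

SQL:
SELECT a.product, b.name AS customer
FROM orders a
INNER JOIN customers b ON a.customer_id = b.id

Result:
product | customer
--------+---------
Mouse   | Rosa    
Pen     | Tina    
Chair   | Rosa    
Charger | Rosa    
Lamp    | Pete    
Laptop  | Carol   
Speaker | Pete    


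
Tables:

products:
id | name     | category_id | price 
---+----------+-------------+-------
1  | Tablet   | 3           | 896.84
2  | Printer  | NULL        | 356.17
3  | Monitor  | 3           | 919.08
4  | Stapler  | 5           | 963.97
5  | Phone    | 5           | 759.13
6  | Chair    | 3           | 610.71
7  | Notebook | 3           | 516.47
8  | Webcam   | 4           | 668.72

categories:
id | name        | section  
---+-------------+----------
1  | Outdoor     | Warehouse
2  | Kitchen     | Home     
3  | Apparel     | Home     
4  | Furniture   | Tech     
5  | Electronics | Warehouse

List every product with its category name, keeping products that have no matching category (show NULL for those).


LEFT JOIN keeps every row from products (the left table); where category_id has no match in categories, the category columns become NULL. Walk through each product:
  - product 1 (Tablet): category_id=3 -> matches Apparel
  - product 2 (Printer): category_id=NULL, no match -> kept with NULL
  - product 3 (Monitor): category_id=3 -> matches Apparel
  - product 4 (Stapler): category_id=5 -> matches Electronics
  - product 5 (Phone): category_id=5 -> matches Electronics
  - product 6 (Chair): category_id=3 -> matches Apparel
  - product 7 (Notebook): category_id=3 -> matches Apparel
  - product 8 (Webcam): category_id=4 -> matches Furniture
All 8 rows appear; 1 has NULL category.

SQL:
SELECT a.name, b.name AS category
FROM products a
LEFT JOIN categories b ON a.category_id = b.id

Result:
name     | category   
---------+------------
Tablet   | Apparel    
Printer  | NULL       
Monitor  | Apparel    
Stapler  | Electronics
Phone    | Electronics
Chair    | Apparel    
Notebook | Apparel    
Webcam   | Furniture  


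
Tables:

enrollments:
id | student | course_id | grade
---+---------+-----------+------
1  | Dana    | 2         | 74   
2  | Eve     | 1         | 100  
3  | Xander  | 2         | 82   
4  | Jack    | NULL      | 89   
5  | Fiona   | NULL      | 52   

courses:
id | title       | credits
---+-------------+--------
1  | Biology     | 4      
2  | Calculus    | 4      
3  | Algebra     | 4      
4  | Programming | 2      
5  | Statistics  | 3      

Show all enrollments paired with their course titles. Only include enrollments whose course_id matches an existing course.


INNER JOIN keeps only enrollments rows whose course_id matches an id in courses. Walk through each enrollment:
  - enrollment 1 (Dana): course_id=2 -> matches Calculus
  - enrollment 2 (Eve): course_id=1 -> matches Biology
  - enrollment 3 (Xander): course_id=2 -> matches Calculus
  - enrollment 4 (Jack): course_id=NULL, no match -> dropped
  - enrollment 5 (Fiona): course_id=NULL, no match -> dropped
So 2 of 5 rows are dropped.

SQL:
SELECT a.student, b.title AS course
FROM enrollments a
INNER JOIN courses b ON a.course_id = b.id

Result:
student | course  
--------+---------
Dana    | Calculus
Eve     | Biology 
Xander  | Calculus


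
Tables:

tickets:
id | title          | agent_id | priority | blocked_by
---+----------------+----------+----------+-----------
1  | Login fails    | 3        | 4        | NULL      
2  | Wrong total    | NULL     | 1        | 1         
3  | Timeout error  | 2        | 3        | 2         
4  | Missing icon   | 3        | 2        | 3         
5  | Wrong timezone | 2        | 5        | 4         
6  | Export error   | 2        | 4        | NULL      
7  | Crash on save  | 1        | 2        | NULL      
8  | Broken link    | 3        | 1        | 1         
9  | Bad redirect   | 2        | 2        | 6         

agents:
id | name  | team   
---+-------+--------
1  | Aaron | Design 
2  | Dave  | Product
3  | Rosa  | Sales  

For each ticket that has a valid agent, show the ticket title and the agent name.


INNER JOIN keeps only tickets rows whose agent_id matches an id in agents. Walk through each ticket:
  - ticket 1 (Login fails): agent_id=3 -> matches Rosa
  - ticket 2 (Wrong total): agent_id=NULL, no match -> dropped
  - ticket 3 (Timeout error): agent_id=2 -> matches Dave
  - ticket 4 (Missing icon): agent_id=3 -> matches Rosa
  - ticket 5 (Wrong timezone): agent_id=2 -> matches Dave
  - ticket 6 (Export error): agent_id=2 -> matches Dave
  - ticket 7 (Crash on save): agent_id=1 -> matches Aaron
  - ticket 8 (Broken link): agent_id=3 -> matches Rosa
  - ticket 9 (Bad redirect): agent_id=2 -> matches Dave
So 1 of 9 rows is dropped.

SQL:
SELECT a.title, b.name AS agent
FROM tickets a
INNER JOIN agents b ON a.agent_id = b.id

Result:
title          | agent
---------------+------
Login fails    | Rosa 
Timeout error  | Dave 
Missing icon   | Rosa 
Wrong timezone | Dave 
Export error   | Dave 
Crash on save  | Aaron
Broken link    | Rosa 
Bad redirect   | Dave 


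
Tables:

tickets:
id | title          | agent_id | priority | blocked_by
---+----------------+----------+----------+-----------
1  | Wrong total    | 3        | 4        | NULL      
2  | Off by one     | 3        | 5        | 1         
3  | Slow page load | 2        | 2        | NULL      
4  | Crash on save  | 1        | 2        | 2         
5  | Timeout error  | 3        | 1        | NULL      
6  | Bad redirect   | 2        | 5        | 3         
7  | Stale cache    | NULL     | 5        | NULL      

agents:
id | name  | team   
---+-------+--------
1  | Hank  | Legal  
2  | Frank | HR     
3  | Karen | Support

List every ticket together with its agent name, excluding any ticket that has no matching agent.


INNER JOIN keeps only tickets rows whose agent_id matches an id in agents. Walk through each ticket:
  - ticket 1 (Wrong total): agent_id=3 -> matches Karen
  - ticket 2 (Off by one): agent_id=3 -> matches Karen
  - ticket 3 (Slow page load): agent_id=2 -> matches Frank
  - ticket 4 (Crash on save): agent_id=1 -> matches Hank
  - ticket 5 (Timeout error): agent_id=3 -> matches Karen
  - ticket 6 (Bad redirect): agent_id=2 -> matches Frank
  - ticket 7 (Stale cache): agent_id=NULL, no match -> dropped
So 1 of 7 rows is dropped.

SQL:
SELECT a.title, b.name AS agent
FROM tickets a
INNER JOIN agents b ON a.agent_id = b.id

Result:
title          | agent
---------------+------
Wrong total    | Karen
Off by one     | Karen
Slow page load | Frank
Crash on save  | Hank 
Timeout error  | Karen
Bad redirect   | Frank


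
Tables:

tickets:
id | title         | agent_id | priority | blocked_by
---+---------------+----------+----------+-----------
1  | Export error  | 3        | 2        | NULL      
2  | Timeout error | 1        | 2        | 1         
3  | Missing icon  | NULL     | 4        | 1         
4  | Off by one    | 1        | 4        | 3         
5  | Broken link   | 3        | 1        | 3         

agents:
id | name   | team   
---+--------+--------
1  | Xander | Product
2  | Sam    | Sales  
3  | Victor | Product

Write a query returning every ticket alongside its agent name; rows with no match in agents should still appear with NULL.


LEFT JOIN keeps every row from tickets (the left table); where agent_id has no match in agents, the agent columns become NULL. Walk through each ticket:
  - ticket 1 (Export error): agent_id=3 -> matches Victor
  - ticket 2 (Timeout error): agent_id=1 -> matches Xander
  - ticket 3 (Missing icon): agent_id=NULL, no match -> kept with NULL
  - ticket 4 (Off by one): agent_id=1 -> matches Xander
  - ticket 5 (Broken link): agent_id=3 -> matches Victor
All 5 rows appear; 1 has NULL agent.

SQL:
SELECT a.title, b.name AS agent
FROM tickets a
LEFT JOIN agents b ON a.agent_id = b.id

Result:
title         | agent 
--------------+-------
Export error  | Victor
Timeout error | Xander
Missing icon  | NULL  
Off by one    | Xander
Broken link   | Victor


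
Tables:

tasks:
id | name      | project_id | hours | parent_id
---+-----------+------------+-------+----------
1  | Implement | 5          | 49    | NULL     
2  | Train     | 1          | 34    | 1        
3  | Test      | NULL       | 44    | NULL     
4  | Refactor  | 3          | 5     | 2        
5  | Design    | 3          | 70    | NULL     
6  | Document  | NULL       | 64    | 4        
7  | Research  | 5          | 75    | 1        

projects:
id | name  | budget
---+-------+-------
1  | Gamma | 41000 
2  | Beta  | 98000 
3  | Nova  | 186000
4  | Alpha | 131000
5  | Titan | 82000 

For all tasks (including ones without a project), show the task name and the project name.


LEFT JOIN keeps every row from tasks (the left table); where project_id has no match in projects, the project columns become NULL. Walk through each task:
  - task 1 (Implement): project_id=5 -> matches Titan
  - task 2 (Train): project_id=1 -> matches Gamma
  - task 3 (Test): project_id=NULL, no match -> kept with NULL
  - task 4 (Refactor): project_id=3 -> matches Nova
  - task 5 (Design): project_id=3 -> matches Nova
  - task 6 (Document): project_id=NULL, no match -> kept with NULL
  - task 7 (Research): project_id=5 -> matches Titan
All 7 rows appear; 2 have NULL project.

SQL:
SELECT a.name, b.name AS project
FROM tasks a
LEFT JOIN projects b ON a.project_id = b.id

Result:
name      | project
----------+--------
Implement | Titan  
Train     | Gamma  
Test      | NULL   
Refactor  | Nova   
Design    | Nova   
Document  | NULL   
Research  | Titan  


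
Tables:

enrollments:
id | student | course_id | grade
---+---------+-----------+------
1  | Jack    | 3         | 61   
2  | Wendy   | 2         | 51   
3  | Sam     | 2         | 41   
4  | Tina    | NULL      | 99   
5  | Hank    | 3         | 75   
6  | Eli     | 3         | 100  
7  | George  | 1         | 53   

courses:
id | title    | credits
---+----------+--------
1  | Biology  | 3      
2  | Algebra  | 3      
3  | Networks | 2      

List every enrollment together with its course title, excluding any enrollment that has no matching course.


INNER JOIN keeps only enrollments rows whose course_id matches an id in courses. Walk through each enrollment:
  - enrollment 1 (Jack): course_id=3 -> matches Networks
  - enrollment 2 (Wendy): course_id=2 -> matches Algebra
  - enrollment 3 (Sam): course_id=2 -> matches Algebra
  - enrollment 4 (Tina): course_id=NULL, no match -> dropped
  - enrollment 5 (Hank): course_id=3 -> matches Networks
  - enrollment 6 (Eli): course_id=3 -> matches Networks
  - enrollment 7 (George): course_id=1 -> matches Biology
So 1 of 7 rows is dropped.

SQL:
SELECT a.student, b.title AS course
FROM enrollments a
INNER JOIN courses b ON a.course_id = b.id

Result:
student | course  
--------+---------
Jack    | Networks
Wendy   | Algebra 
Sam     | Algebra 
Hank    | Networks
Eli     | Networks
George  | Biology 


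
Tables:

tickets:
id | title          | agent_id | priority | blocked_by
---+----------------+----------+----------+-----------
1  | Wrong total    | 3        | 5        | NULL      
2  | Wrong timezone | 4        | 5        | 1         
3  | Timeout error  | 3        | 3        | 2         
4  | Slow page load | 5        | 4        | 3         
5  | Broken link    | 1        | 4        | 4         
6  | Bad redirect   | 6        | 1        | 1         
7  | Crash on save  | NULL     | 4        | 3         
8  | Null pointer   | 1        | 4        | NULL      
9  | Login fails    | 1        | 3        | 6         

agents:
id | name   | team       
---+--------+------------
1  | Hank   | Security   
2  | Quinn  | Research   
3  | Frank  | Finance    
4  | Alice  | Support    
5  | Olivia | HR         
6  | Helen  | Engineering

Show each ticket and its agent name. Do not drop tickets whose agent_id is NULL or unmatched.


LEFT JOIN keeps every row from tickets (the left table); where agent_id has no match in agents, the agent columns become NULL. Walk through each ticket:
  - ticket 1 (Wrong total): agent_id=3 -> matches Frank
  - ticket 2 (Wrong timezone): agent_id=4 -> matches Alice
  - ticket 3 (Timeout error): agent_id=3 -> matches Frank
  - ticket 4 (Slow page load): agent_id=5 -> matches Olivia
  - ticket 5 (Broken link): agent_id=1 -> matches Hank
  - ticket 6 (Bad redirect): agent_id=6 -> matches Helen
  - ticket 7 (Crash on save): agent_id=NULL, no match -> kept with NULL
  - ticket 8 (Null pointer): agent_id=1 -> matches Hank
  - ticket 9 (Login fails): agent_id=1 -> matches Hank
All 9 rows appear; 1 has NULL agent.

SQL:
SELECT a.title, b.name AS agent
FROM tickets a
LEFT JOIN agents b ON a.agent_id = b.id

Result:
title          | agent 
---------------+-------
Wrong total    | Frank 
Wrong timezone | Alice 
Timeout error  | Frank 
Slow page load | Olivia
Broken link    | Hank  
Bad redirect   | Helen 
Crash on save  | NULL  
Null pointer   | Hank  
Login fails    | Hank  


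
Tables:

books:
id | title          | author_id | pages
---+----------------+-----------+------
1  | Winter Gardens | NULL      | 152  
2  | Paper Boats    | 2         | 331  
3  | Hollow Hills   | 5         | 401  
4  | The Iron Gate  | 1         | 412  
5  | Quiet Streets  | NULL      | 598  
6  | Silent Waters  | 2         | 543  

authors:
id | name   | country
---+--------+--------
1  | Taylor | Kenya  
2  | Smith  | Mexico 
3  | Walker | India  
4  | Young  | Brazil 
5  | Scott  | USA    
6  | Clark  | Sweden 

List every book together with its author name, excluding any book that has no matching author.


INNER JOIN keeps only books rows whose author_id matches an id in authors. Walk through each book:
  - book 1 (Winter Gardens): author_id=NULL, no match -> dropped
  - book 2 (Paper Boats): author_id=2 -> matches Smith
  - book 3 (Hollow Hills): author_id=5 -> matches Scott
  - book 4 (The Iron Gate): author_id=1 -> matches Taylor
  - book 5 (Quiet Streets): author_id=NULL, no match -> dropped
  - book 6 (Silent Waters): author_id=2 -> matches Smith
So 2 of 6 rows are dropped.

SQL:
SELECT a.title, b.name AS author
FROM books a
INNER JOIN authors b ON a.author_id = b.id

Result:
title         | author
--------------+-------
Paper Boats   | Smith 
Hollow Hills  | Scott 
The Iron Gate | Taylor
Silent Waters | Smith 


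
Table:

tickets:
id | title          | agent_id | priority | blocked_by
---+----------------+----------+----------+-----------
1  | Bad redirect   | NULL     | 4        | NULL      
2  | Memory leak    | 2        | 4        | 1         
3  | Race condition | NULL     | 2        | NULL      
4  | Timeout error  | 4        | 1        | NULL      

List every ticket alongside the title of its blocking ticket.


This is a self-join: tickets is joined to a second copy of itself, matching each row's blocked_by to another row's id. Use LEFT JOIN so rows with blocked_by=NULL are kept.
  - ticket 1 (Bad redirect): blocked_by=NULL -> NULL
  - ticket 2 (Memory leak): blocked_by=1 -> Bad redirect
  - ticket 3 (Race condition): blocked_by=NULL -> NULL
  - ticket 4 (Timeout error): blocked_by=NULL -> NULL

SQL:
SELECT a.title AS item, b.title AS blocked_by
FROM tickets a
LEFT JOIN tickets b ON a.blocked_by = b.id

Result:
item           | blocked_by  
---------------+-------------
Bad redirect   | NULL        
Memory leak    | Bad redirect
Race condition | NULL        
Timeout error  | NULL        


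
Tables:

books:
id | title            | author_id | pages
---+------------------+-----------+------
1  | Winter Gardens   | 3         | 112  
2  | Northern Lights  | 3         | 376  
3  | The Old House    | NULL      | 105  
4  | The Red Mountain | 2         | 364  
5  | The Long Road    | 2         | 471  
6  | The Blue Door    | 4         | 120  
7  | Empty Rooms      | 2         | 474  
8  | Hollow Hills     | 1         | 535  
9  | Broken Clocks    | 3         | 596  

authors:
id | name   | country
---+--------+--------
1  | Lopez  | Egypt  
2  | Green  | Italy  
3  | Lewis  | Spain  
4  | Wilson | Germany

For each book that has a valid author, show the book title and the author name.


INNER JOIN keeps only books rows whose author_id matches an id in authors. Walk through each book:
  - book 1 (Winter Gardens): author_id=3 -> matches Lewis
  - book 2 (Northern Lights): author_id=3 -> matches Lewis
  - book 3 (The Old House): author_id=NULL, no match -> dropped
  - book 4 (The Red Mountain): author_id=2 -> matches Green
  - book 5 (The Long Road): author_id=2 -> matches Green
  - book 6 (The Blue Door): author_id=4 -> matches Wilson
  - book 7 (Empty Rooms): author_id=2 -> matches Green
  - book 8 (Hollow Hills): author_id=1 -> matches Lopez
  - book 9 (Broken Clocks): author_id=3 -> matches Lewis
So 1 of 9 rows is dropped.

SQL:
SELECT a.title, b.name AS author
FROM books a
INNER JOIN authors b ON a.author_id = b.id

Result:
title            | author
-----------------+-------
Winter Gardens   | Lewis 
Northern Lights  | Lewis 
The Red Mountain | Green 
The Long Road    | Green 
The Blue Door    | Wilson
Empty Rooms      | Green 
Hollow Hills     | Lopez 
Broken Clocks    | Lewis 


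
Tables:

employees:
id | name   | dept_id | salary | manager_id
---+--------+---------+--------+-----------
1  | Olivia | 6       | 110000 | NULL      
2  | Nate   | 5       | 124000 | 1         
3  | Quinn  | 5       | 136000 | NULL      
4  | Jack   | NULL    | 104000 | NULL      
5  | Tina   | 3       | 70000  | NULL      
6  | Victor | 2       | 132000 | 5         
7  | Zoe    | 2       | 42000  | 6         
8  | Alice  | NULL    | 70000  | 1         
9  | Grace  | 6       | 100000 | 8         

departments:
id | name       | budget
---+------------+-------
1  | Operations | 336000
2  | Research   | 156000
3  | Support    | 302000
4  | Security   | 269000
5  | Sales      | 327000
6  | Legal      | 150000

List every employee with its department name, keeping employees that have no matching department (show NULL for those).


LEFT JOIN keeps every row from employees (the left table); where dept_id has no match in departments, the department columns become NULL. Walk through each employee:
  - employee 1 (Olivia): dept_id=6 -> matches Legal
  - employee 2 (Nate): dept_id=5 -> matches Sales
  - employee 3 (Quinn): dept_id=5 -> matches Sales
  - employee 4 (Jack): dept_id=NULL, no match -> kept with NULL
  - employee 5 (Tina): dept_id=3 -> matches Support
  - employee 6 (Victor): dept_id=2 -> matches Research
  - employee 7 (Zoe): dept_id=2 -> matches Research
  - employee 8 (Alice): dept_id=NULL, no match -> kept with NULL
  - employee 9 (Grace): dept_id=6 -> matches Legal
All 9 rows appear; 2 have NULL department.

SQL:
SELECT a.name, b.name AS department
FROM employees a
LEFT JOIN departments b ON a.dept_id = b.id

Result:
name   | department
-------+-----------
Olivia | Legal     
Nate   | Sales     
Quinn  | Sales     
Jack   | NULL      
Tina   | Support   
Victor | Research  
Zoe    | Research  
Alice  | NULL      
Grace  | Legal     


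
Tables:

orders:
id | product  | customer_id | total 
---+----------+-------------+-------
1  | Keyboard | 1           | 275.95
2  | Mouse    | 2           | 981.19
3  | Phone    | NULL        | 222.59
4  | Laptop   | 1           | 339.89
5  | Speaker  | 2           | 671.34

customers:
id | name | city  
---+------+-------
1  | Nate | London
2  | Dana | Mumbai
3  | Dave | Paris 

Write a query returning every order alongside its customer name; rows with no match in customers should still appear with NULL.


LEFT JOIN keeps every row from orders (the left table); where customer_id has no match in customers, the customer columns become NULL. Walk through each order:
  - order 1 (Keyboard): customer_id=1 -> matches Nate
  - order 2 (Mouse): customer_id=2 -> matches Dana
  - order 3 (Phone): customer_id=NULL, no match -> kept with NULL
  - order 4 (Laptop): customer_id=1 -> matches Nate
  - order 5 (Speaker): customer_id=2 -> matches Dana
All 5 rows appear; 1 has NULL customer.

SQL:
SELECT a.product, b.name AS customer
FROM orders a
LEFT JOIN customers b ON a.customer_id = b.id

Result:
product  | customer
---------+---------
Keyboard | Nate    
Mouse    | Dana    
Phone    | NULL    
Laptop   | Nate    
Speaker  | Dana    


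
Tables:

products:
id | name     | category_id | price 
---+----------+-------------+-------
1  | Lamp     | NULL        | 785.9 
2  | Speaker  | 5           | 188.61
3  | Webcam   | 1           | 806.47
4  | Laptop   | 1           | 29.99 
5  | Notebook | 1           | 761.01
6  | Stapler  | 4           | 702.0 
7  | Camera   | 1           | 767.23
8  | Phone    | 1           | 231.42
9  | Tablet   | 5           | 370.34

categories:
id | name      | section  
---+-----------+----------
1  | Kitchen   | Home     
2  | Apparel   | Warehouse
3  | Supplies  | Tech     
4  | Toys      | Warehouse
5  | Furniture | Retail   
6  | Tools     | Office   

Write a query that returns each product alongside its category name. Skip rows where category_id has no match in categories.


INNER JOIN keeps only products rows whose category_id matches an id in categories. Walk through each product:
  - product 1 (Lamp): category_id=NULL, no match -> dropped
  - product 2 (Speaker): category_id=5 -> matches Furniture
  - product 3 (Webcam): category_id=1 -> matches Kitchen
  - product 4 (Laptop): category_id=1 -> matches Kitchen
  - product 5 (Notebook): category_id=1 -> matches Kitchen
  - product 6 (Stapler): category_id=4 -> matches Toys
  - product 7 (Camera): category_id=1 -> matches Kitchen
  - product 8 (Phone): category_id=1 -> matches Kitchen
  - product 9 (Tablet): category_id=5 -> matches Furniture
So 1 of 9 rows is dropped.

SQL:
SELECT a.name, b.name AS category
FROM products a
INNER JOIN categories b ON a.category_id = b.id

Result:
name     | category 
---------+----------
Speaker  | Furniture
Webcam   | Kitchen  
Laptop   | Kitchen  
Notebook | Kitchen  
Stapler  | Toys     
Camera   | Kitchen  
Phone    | Kitchen  
Tablet   | Furniture


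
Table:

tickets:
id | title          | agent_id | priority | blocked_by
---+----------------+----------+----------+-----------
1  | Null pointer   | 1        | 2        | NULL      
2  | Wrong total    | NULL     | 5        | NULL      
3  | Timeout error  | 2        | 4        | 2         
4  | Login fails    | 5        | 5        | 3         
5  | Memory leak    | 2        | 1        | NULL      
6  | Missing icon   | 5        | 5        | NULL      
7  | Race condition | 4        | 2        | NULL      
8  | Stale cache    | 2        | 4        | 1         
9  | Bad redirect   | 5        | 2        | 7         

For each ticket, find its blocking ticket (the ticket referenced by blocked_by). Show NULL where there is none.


This is a self-join: tickets is joined to a second copy of itself, matching each row's blocked_by to another row's id. Use LEFT JOIN so rows with blocked_by=NULL are kept.
  - ticket 1 (Null pointer): blocked_by=NULL -> NULL
  - ticket 2 (Wrong total): blocked_by=NULL -> NULL
  - ticket 3 (Timeout error): blocked_by=2 -> Wrong total
  - ticket 4 (Login fails): blocked_by=3 -> Timeout error
  - ticket 5 (Memory leak): blocked_by=NULL -> NULL
  - ticket 6 (Missing icon): blocked_by=NULL -> NULL
  - ticket 7 (Race condition): blocked_by=NULL -> NULL
  - ticket 8 (Stale cache): blocked_by=1 -> Null pointer
  - ticket 9 (Bad redirect): blocked_by=7 -> Race condition

SQL:
SELECT a.title AS item, b.title AS blocked_by
FROM tickets a
LEFT JOIN tickets b ON a.blocked_by = b.id

Result:
item           | blocked_by    
---------------+---------------
Null pointer   | NULL          
Wrong total    | NULL          
Timeout error  | Wrong total   
Login fails    | Timeout error 
Memory leak    | NULL          
Missing icon   | NULL          
Race condition | NULL          
Stale cache    | Null pointer  
Bad redirect   | Race condition


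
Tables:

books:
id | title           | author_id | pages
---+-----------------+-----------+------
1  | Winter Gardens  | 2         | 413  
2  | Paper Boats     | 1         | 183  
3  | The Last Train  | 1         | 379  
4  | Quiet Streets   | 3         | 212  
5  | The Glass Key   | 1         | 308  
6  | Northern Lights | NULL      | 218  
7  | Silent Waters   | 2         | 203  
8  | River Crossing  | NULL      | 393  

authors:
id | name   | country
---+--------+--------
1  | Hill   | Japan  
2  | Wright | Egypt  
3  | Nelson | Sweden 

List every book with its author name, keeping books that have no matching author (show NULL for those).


LEFT JOIN keeps every row from books (the left table); where author_id has no match in authors, the author columns become NULL. Walk through each book:
  - book 1 (Winter Gardens): author_id=2 -> matches Wright
  - book 2 (Paper Boats): author_id=1 -> matches Hill
  - book 3 (The Last Train): author_id=1 -> matches Hill
  - book 4 (Quiet Streets): author_id=3 -> matches Nelson
  - book 5 (The Glass Key): author_id=1 -> matches Hill
  - book 6 (Northern Lights): author_id=NULL, no match -> kept with NULL
  - book 7 (Silent Waters): author_id=2 -> matches Wright
  - book 8 (River Crossing): author_id=NULL, no match -> kept with NULL
All 8 rows appear; 2 have NULL author.

SQL:
SELECT a.title, b.name AS author
FROM books a
LEFT JOIN authors b ON a.author_id = b.id

Result:
title           | author
----------------+-------
Winter Gardens  | Wright
Paper Boats     | Hill  
The Last Train  | Hill  
Quiet Streets   | Nelson
The Glass Key   | Hill  
Northern Lights | NULL  
Silent Waters   | Wright
River Crossing  | NULL  


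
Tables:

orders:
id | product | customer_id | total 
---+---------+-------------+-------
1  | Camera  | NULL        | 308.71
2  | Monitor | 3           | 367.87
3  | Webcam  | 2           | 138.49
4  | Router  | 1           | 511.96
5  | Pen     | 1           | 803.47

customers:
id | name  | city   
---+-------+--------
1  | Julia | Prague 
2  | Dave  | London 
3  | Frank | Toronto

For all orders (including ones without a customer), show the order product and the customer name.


LEFT JOIN keeps every row from orders (the left table); where customer_id has no match in customers, the customer columns become NULL. Walk through each order:
  - order 1 (Camera): customer_id=NULL, no match -> kept with NULL
  - order 2 (Monitor): customer_id=3 -> matches Frank
  - order 3 (Webcam): customer_id=2 -> matches Dave
  - order 4 (Router): customer_id=1 -> matches Julia
  - order 5 (Pen): customer_id=1 -> matches Julia
All 5 rows appear; 1 has NULL customer.

SQL:
SELECT a.product, b.name AS customer
FROM orders a
LEFT JOIN customers b ON a.customer_id = b.id

Result:
product | customer
--------+---------
Camera  | NULL    
Monitor | Frank   
Webcam  | Dave    
Router  | Julia   
Pen     | Julia   


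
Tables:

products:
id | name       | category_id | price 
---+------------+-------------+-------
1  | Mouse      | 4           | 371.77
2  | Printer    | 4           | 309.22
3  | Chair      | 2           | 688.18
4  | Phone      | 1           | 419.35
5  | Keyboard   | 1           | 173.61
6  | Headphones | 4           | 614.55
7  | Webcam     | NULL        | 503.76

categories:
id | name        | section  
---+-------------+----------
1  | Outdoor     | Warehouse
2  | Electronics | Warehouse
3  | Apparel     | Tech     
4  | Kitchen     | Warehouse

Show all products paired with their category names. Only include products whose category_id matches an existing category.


INNER JOIN keeps only products rows whose category_id matches an id in categories. Walk through each product:
  - product 1 (Mouse): category_id=4 -> matches Kitchen
  - product 2 (Printer): category_id=4 -> matches Kitchen
  - product 3 (Chair): category_id=2 -> matches Electronics
  - product 4 (Phone): category_id=1 -> matches Outdoor
  - product 5 (Keyboard): category_id=1 -> matches Outdoor
  - product 6 (Headphones): category_id=4 -> matches Kitchen
  - product 7 (Webcam): category_id=NULL, no match -> dropped
So 1 of 7 rows is dropped.

SQL:
SELECT a.name, b.name AS category
FROM products a
INNER JOIN categories b ON a.category_id = b.id

Result:
name       | category   
-----------+------------
Mouse      | Kitchen    
Printer    | Kitchen    
Chair      | Electronics
Phone      | Outdoor    
Keyboard   | Outdoor    
Headphones | Kitchen    


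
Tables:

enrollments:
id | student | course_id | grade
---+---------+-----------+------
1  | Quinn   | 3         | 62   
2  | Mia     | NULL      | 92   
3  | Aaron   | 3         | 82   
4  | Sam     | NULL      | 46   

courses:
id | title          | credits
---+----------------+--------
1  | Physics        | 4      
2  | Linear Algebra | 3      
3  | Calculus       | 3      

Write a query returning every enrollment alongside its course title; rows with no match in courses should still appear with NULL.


LEFT JOIN keeps every row from enrollments (the left table); where course_id has no match in courses, the course columns become NULL. Walk through each enrollment:
  - enrollment 1 (Quinn): course_id=3 -> matches Calculus
  - enrollment 2 (Mia): course_id=NULL, no match -> kept with NULL
  - enrollment 3 (Aaron): course_id=3 -> matches Calculus
  - enrollment 4 (Sam): course_id=NULL, no match -> kept with NULL
All 4 rows appear; 2 have NULL course.

SQL:
SELECT a.student, b.title AS course
FROM enrollments a
LEFT JOIN courses b ON a.course_id = b.id

Result:
student | course  
--------+---------
Quinn   | Calculus
Mia     | NULL    
Aaron   | Calculus
Sam     | NULL    


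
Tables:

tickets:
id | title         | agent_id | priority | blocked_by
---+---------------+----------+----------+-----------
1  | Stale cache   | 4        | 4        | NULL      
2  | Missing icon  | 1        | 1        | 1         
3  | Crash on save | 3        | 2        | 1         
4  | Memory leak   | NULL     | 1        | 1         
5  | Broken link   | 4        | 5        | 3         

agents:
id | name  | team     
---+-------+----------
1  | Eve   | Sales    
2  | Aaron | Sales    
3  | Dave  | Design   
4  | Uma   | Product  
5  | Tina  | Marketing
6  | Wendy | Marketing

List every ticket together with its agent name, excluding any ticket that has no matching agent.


INNER JOIN keeps only tickets rows whose agent_id matches an id in agents. Walk through each ticket:
  - ticket 1 (Stale cache): agent_id=4 -> matches Uma
  - ticket 2 (Missing icon): agent_id=1 -> matches Eve
  - ticket 3 (Crash on save): agent_id=3 -> matches Dave
  - ticket 4 (Memory leak): agent_id=NULL, no match -> dropped
  - ticket 5 (Broken link): agent_id=4 -> matches Uma
So 1 of 5 rows is dropped.

SQL:
SELECT a.title, b.name AS agent
FROM tickets a
INNER JOIN agents b ON a.agent_id = b.id

Result:
title         | agent
--------------+------
Stale cache   | Uma  
Missing icon  | Eve  
Crash on save | Dave 
Broken link   | Uma  
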